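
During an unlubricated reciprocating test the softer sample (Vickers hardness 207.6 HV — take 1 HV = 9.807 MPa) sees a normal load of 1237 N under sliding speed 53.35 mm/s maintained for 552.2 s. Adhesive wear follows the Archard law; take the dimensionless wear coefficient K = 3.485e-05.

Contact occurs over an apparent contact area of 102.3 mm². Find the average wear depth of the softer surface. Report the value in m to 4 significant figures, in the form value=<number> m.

Printed values are rounded, and the computation carries full float precision; a lone final rounding, at four significant digits.
Sliding speed v = 53.35 mm/s = 0.05335 m/s. Distance L = v·t = 0.05335 m/s × 552.2 s = 29.46 m.
Hardness H = 207.6 HV × 9.807 MPa/HV = 2036 MPa = 2.036e+09 Pa.
Contact area A = 102.3 mm² = 1.023e-04 m².
Expressed in SI base units: W = 1237 N, H = 2.036e+09 Pa, K = 3.485e-05.
By Archard's law, V = K·W·L/H = 3.485e-05 · 1237 · 29.46 / 2.036e+09 = 6.238e-10 m³.
Average depth h = V/A = 6.238e-10 / 1.023e-04 = 6.098e-06 m.

value=6.098e-06 m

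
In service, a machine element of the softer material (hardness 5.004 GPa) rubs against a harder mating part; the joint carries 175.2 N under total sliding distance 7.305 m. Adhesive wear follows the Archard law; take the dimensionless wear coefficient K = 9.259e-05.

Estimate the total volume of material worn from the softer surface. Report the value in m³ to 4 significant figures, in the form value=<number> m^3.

value=2.368e-11 m^3

Every step maintains full float precision — the intermediates are printed rounded — rounded just once, at four significant digits.
Hardness H = 5.004 GPa = 5.004e+09 Pa.
Restated in SI base units: W = 175.2 N, H = 5.004e+09 Pa, K = 9.259e-05.
The Archard volume V = K·W·L/H = 9.259e-05 · 175.2 · 7.305 / 5.004e+09 = 2.368e-11 m³.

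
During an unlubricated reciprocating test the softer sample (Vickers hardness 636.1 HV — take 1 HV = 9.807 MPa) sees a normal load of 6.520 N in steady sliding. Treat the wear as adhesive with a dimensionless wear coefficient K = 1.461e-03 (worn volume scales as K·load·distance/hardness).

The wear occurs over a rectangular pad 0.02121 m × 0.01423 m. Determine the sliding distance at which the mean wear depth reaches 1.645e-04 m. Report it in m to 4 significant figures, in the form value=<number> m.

The intermediates are displayed rounded; the computation holds full float precision. Rounded once at the end, at four significant digits.
Hardness H = 636.1 HV × 9.807 MPa/HV = 6238 MPa = 6.238e+09 Pa.
Contact area A = 0.02121 m × 0.01423 m = 3.018e-04 m².
Expressed in SI base units: W = 6.520 N, H = 6.238e+09 Pa, K = 1.461e-03.
Limit volume V_lim = h_lim·A = 1.645e-04 · 3.018e-04 = 4.965e-08 m³.
So the life L = V_lim·H/(K·W) = 4.965e-08 · 6.238e+09 / (1.461e-03 · 6.520) = 3.251e+04 m.

value=3.251e+04 m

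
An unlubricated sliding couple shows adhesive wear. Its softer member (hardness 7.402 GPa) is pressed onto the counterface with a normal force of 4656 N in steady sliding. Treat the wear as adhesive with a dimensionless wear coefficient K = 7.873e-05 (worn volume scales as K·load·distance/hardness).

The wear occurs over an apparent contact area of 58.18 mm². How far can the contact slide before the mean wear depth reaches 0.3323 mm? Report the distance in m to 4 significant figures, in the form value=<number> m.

value=390.4 m

The computation maintains full float precision, and intermediates appear rounded. Rounded just once to four significant digits.
Convert: Hardness H = 7.402 GPa = 7.402e+09 Pa.
Convert: Contact area A = 58.18 mm² = 5.818e-05 m².
Convert: Depth limit h_lim = 0.3323 mm = 3.323e-04 m.
Expressed in SI base units: W = 4656 N, H = 7.402e+09 Pa, K = 7.873e-05.
Volume at the limit: V_lim = h_lim·A = 3.323e-04 · 5.818e-05 = 1.933e-08 m³.
Inverting, life L = V_lim·H/(K·W) = 1.933e-08 · 7.402e+09 / (7.873e-05 · 4656) = 390.4 m.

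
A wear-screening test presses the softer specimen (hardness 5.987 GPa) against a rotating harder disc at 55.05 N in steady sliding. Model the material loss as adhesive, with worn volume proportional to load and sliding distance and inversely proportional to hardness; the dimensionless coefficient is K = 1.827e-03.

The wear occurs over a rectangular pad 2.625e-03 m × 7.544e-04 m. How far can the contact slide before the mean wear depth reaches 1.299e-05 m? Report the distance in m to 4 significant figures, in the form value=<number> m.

value=1.531 m

Each operation holds full precision; displayed values are rounded; a lone final rounding to four significant figures.
Hardness H = 5.987 GPa = 5.987e+09 Pa.
Contact area A = 2.625e-03 m × 7.544e-04 m = 1.980e-06 m².
In SI base units: W = 55.05 N, H = 5.987e+09 Pa, K = 1.827e-03.
Limit volume V_lim = h_lim·A = 1.299e-05 · 1.980e-06 = 2.572e-11 m³.
Thus life L = V_lim·H/(K·W) = 2.572e-11 · 5.987e+09 / (1.827e-03 · 55.05) = 1.531 m.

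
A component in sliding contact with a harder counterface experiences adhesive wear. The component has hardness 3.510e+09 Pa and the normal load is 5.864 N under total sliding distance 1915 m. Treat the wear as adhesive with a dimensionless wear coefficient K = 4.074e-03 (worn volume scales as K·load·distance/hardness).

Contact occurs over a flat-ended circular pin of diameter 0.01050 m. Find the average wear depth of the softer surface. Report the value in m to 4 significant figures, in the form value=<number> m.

All working math keeps full float precision. Intermediate values are displayed rounded — rounded just once to 4 significant figures.
Convert: Contact area A = π·d²/4 = π·(0.01050 m)²/4 = 8.659e-05 m².
Expressed in SI base units: W = 5.864 N, H = 3.510e+09 Pa, K = 4.074e-03.
Worn volume V = K·W·L/H = 4.074e-03 · 5.864 · 1915 / 3.510e+09 = 1.303e-08 m³.
Depth of wear h = V/A = 1.303e-08 / 8.659e-05 = 1.505e-04 m.

value=1.505e-04 m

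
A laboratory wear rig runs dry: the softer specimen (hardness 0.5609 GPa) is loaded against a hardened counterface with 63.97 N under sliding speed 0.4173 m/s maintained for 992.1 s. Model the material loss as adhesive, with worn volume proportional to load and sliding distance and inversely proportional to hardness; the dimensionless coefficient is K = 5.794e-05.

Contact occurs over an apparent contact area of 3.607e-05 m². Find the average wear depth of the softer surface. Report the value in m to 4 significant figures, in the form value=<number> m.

Intermediate values appear rounded, and every step runs at full float precision, and a lone final rounding to 4 significant digits.
Path length L = v·t = 0.4173 m/s × 992.1 s = 414.0 m.
Hardness H = 0.5609 GPa = 5.609e+08 Pa.
Expressed in SI base units: W = 63.97 N, H = 5.609e+08 Pa, K = 5.794e-05.
Apply Archard: V = K·W·L/H = 5.794e-05 · 63.97 · 414.0 / 5.609e+08 = 2.736e-09 m³.
Mean depth h = V/A = 2.736e-09 / 3.607e-05 = 7.585e-05 m.

value=7.585e-05 m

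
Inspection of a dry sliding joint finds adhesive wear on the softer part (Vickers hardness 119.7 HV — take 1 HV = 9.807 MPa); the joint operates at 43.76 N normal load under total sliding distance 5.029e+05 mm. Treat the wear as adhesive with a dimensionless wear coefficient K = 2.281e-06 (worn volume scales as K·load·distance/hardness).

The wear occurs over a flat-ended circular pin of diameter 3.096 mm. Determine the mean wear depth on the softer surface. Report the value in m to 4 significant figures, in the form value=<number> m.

value=5.680e-06 m

The intermediates are shown rounded — every step carries full precision. Rounded just once, at four significant digits.
Convert: Distance covered L = 5.029e+05 mm = 502.9 m.
Convert: Hardness H = 119.7 HV × 9.807 MPa/HV = 1174 MPa = 1.174e+09 Pa.
Convert: Pin diameter d = 3.096 mm = 0.003096 m. Contact area A = π·d²/4 = π·(0.003096 m)²/4 = 7.528e-06 m².
In SI base units: W = 43.76 N, H = 1.174e+09 Pa, K = 2.281e-06.
The Archard volume V = K·W·L/H = 2.281e-06 · 43.76 · 502.9 / 1.174e+09 = 4.276e-11 m³.
Depth h = V/A = 4.276e-11 / 7.528e-06 = 5.680e-06 m.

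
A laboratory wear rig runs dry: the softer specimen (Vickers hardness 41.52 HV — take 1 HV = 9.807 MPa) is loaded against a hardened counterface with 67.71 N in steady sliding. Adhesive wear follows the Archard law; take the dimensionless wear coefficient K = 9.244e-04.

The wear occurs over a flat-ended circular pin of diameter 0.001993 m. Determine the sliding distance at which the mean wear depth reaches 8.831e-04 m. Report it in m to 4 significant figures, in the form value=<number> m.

value=17.92 m

Printed values are rounded, and each operation holds exact precision, and a single final rounding: 4 significant digits.
Hardness H = 41.52 HV × 9.807 MPa/HV = 407.2 MPa = 4.072e+08 Pa.
Contact area A = π·d²/4 = π·(0.001993 m)²/4 = 3.120e-06 m².
Working in SI base units: W = 67.71 N, H = 4.072e+08 Pa, K = 9.244e-04.
Wearable volume V_lim = h_lim·A = 8.831e-04 · 3.120e-06 = 2.755e-09 m³.
Life L = V_lim·H/(K·W) = 2.755e-09 · 4.072e+08 / (9.244e-04 · 67.71) = 17.92 m.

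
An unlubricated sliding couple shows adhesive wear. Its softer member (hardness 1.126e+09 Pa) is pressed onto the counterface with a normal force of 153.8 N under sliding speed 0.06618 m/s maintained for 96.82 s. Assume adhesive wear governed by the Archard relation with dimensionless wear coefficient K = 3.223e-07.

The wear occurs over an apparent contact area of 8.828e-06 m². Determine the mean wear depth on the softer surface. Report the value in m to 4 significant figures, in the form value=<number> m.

value=3.195e-08 m

The algebra keeps full float precision; the intermediates are printed rounded — one final rounding: four significant figures.
Sliding distance L = v·t = 0.06618 m/s × 96.82 s = 6.408 m.
Working in SI base units: W = 153.8 N, H = 1.126e+09 Pa, K = 3.223e-07.
Apply Archard: V = K·W·L/H = 3.223e-07 · 153.8 · 6.408 / 1.126e+09 = 2.821e-13 m³.
Depth of wear h = V/A = 2.821e-13 / 8.828e-06 = 3.195e-08 m.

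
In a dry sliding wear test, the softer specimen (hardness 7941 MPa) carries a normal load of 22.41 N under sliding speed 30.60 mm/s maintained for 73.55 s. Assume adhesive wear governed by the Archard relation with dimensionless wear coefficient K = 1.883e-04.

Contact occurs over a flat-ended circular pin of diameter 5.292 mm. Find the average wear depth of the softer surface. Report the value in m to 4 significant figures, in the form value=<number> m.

value=5.437e-08 m

The computation carries exact precision. Printed values are rounded — rounded just once: 4 significant figures.
Sliding speed v = 30.60 mm/s = 0.03060 m/s. Path length L = v·t = 0.03060 m/s × 73.55 s = 2.251 m.
Hardness H = 7941 MPa = 7.941e+09 Pa.
Pin diameter d = 5.292 mm = 0.005292 m. Contact area A = π·d²/4 = π·(0.005292 m)²/4 = 2.200e-05 m².
SI base units throughout: W = 22.41 N, H = 7.941e+09 Pa, K = 1.883e-04.
By Archard's law, V = K·W·L/H = 1.883e-04 · 22.41 · 2.251 / 7.941e+09 = 1.196e-12 m³.
Mean wear depth h = V/A = 1.196e-12 / 2.200e-05 = 5.437e-08 m.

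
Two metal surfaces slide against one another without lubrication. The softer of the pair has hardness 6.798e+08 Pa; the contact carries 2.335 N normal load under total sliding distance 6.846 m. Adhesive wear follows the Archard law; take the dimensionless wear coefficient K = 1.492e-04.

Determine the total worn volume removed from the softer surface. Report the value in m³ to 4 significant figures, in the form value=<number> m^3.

Printed values are rounded. All working math carries full float precision — a single final rounding, at four significant figures.
SI base units throughout: W = 2.335 N, H = 6.798e+08 Pa, K = 1.492e-04.
Archard volume V = K·W·L/H = 1.492e-04 · 2.335 · 6.846 / 6.798e+08 = 3.508e-12 m³.

value=3.508e-12 m^3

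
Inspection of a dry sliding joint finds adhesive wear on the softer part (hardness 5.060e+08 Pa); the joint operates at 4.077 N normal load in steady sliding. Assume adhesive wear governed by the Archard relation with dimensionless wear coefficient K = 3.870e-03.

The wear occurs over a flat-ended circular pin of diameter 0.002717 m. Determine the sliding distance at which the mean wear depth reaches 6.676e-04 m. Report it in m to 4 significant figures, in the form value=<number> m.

The computation keeps full precision — shown intermediates are rounded, and a lone final rounding to four significant figures.
Contact area A = π·d²/4 = π·(0.002717 m)²/4 = 5.798e-06 m².
Working in SI base units: W = 4.077 N, H = 5.060e+08 Pa, K = 3.870e-03.
Volume at the limit: V_lim = h_lim·A = 6.676e-04 · 5.798e-06 = 3.871e-09 m³.
Life L = V_lim·H/(K·W) = 3.871e-09 · 5.060e+08 / (3.870e-03 · 4.077) = 124.1 m.

value=124.1 m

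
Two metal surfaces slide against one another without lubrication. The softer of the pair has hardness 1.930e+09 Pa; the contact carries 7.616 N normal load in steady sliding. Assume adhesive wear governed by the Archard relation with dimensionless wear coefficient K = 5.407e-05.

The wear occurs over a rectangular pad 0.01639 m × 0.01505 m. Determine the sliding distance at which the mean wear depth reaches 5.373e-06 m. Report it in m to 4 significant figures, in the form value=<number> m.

Displayed values are rounded; every step runs at exact precision. Rounded once at the end, at four significant digits.
Contact area A = 0.01639 m × 0.01505 m = 2.467e-04 m².
In SI base units: W = 7.616 N, H = 1.930e+09 Pa, K = 5.407e-05.
Volume at the limit: V_lim = h_lim·A = 5.373e-06 · 2.467e-04 = 1.325e-09 m³.
Sliding life L = V_lim·H/(K·W) = 1.325e-09 · 1.930e+09 / (5.407e-05 · 7.616) = 6212 m.

value=6212 m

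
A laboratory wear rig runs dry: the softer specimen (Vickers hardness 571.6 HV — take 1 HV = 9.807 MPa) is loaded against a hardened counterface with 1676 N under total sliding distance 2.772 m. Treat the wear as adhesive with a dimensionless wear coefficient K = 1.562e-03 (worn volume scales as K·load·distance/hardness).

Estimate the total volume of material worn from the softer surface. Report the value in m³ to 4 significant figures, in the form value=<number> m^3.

value=1.295e-09 m^3

Each operation maintains full float precision; intermediate values are displayed rounded, and one last rounding to 4 significant digits.
Convert: Hardness H = 571.6 HV × 9.807 MPa/HV = 5606 MPa = 5.606e+09 Pa.
Working in SI base units: W = 1676 N, H = 5.606e+09 Pa, K = 1.562e-03.
Worn volume V = K·W·L/H = 1.562e-03 · 1676 · 2.772 / 5.606e+09 = 1.295e-09 m³.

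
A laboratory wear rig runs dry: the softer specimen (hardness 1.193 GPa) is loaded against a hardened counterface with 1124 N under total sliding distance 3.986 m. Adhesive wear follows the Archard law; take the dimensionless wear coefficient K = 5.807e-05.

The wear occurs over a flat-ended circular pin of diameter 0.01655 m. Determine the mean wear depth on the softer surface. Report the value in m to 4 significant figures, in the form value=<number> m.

value=1.014e-06 m

Intermediates are printed rounded — all arithmetic holds full float precision — rounded once at the end, at 4 significant figures.
Hardness H = 1.193 GPa = 1.193e+09 Pa.
Contact area A = π·d²/4 = π·(0.01655 m)²/4 = 2.151e-04 m².
Working in SI base units: W = 1124 N, H = 1.193e+09 Pa, K = 5.807e-05.
Apply Archard: V = K·W·L/H = 5.807e-05 · 1124 · 3.986 / 1.193e+09 = 2.181e-10 m³.
Average depth h = V/A = 2.181e-10 / 2.151e-04 = 1.014e-06 m.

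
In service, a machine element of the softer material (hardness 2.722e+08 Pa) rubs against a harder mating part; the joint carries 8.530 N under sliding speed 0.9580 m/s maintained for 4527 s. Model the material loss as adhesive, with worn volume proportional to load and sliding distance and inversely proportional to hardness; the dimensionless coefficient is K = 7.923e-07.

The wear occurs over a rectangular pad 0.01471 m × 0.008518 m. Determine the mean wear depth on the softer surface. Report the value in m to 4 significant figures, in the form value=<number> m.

The intermediates are displayed rounded — the computation runs at full float precision. Rounded once at the end: 4 significant digits.
The distance L = v·t = 0.9580 m/s × 4527 s = 4337 m.
Contact area A = 0.01471 m × 0.008518 m = 1.253e-04 m².
Collected in SI base units: W = 8.530 N, H = 2.722e+08 Pa, K = 7.923e-07.
The Archard volume V = K·W·L/H = 7.923e-07 · 8.530 · 4337 / 2.722e+08 = 1.077e-10 m³.
Wear depth h = V/A = 1.077e-10 / 1.253e-04 = 8.594e-07 m.

value=8.594e-07 m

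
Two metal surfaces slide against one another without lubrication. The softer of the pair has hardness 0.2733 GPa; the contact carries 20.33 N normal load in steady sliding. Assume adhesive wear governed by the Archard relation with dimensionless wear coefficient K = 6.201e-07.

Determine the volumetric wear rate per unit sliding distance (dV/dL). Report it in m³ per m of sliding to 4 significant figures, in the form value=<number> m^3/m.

Intermediates are displayed rounded. The computation keeps exact precision; a lone final rounding: 4 significant digits.
Convert: Hardness H = 0.2733 GPa = 2.733e+08 Pa.
SI base units throughout: W = 20.33 N, H = 2.733e+08 Pa, K = 6.201e-07.
Sliding wear rate dV/dL = K·W/H (independent of L): 6.201e-07 · 20.33 / 2.733e+08 = 4.613e-14 m³/m.

value=4.613e-14 m^3/m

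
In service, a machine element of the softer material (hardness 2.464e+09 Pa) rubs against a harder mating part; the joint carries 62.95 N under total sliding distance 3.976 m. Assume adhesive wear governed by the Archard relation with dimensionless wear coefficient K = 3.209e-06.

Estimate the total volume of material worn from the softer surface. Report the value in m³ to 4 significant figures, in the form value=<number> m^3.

All working math maintains exact precision. The intermediates are displayed rounded, and a single final rounding to four significant digits.
Restated in SI base units: W = 62.95 N, H = 2.464e+09 Pa, K = 3.209e-06.
Archard relation: V = K·W·L/H = 3.209e-06 · 62.95 · 3.976 / 2.464e+09 = 3.260e-13 m³.

value=3.260e-13 m^3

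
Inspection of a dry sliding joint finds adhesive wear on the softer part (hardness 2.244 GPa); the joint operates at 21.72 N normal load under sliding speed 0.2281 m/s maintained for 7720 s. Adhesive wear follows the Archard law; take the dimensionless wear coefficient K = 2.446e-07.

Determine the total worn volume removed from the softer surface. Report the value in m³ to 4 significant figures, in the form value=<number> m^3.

value=4.169e-12 m^3

All working math runs at full precision. Printed values are rounded, and rounded once at the end to 4 significant digits.
Convert: Path length L = v·t = 0.2281 m/s × 7720 s = 1761 m.
Convert: Hardness H = 2.244 GPa = 2.244e+09 Pa.
Restated in SI base units: W = 21.72 N, H = 2.244e+09 Pa, K = 2.446e-07.
Archard volume V = K·W·L/H = 2.446e-07 · 21.72 · 1761 / 2.244e+09 = 4.169e-12 m³.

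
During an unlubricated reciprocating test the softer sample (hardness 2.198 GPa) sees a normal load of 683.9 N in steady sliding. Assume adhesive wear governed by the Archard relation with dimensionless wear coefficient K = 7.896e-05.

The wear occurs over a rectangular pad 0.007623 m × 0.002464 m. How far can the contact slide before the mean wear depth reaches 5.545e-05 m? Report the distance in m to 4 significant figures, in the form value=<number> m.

value=42.39 m

The intermediates are printed rounded; all arithmetic holds exact precision. Rounded just once to four significant figures.
Hardness H = 2.198 GPa = 2.198e+09 Pa.
Contact area A = 0.007623 m × 0.002464 m = 1.878e-05 m².
Restated in SI base units: W = 683.9 N, H = 2.198e+09 Pa, K = 7.896e-05.
At the depth limit, V_lim = h_lim·A = 5.545e-05 · 1.878e-05 = 1.042e-09 m³.
Life L = V_lim·H/(K·W) = 1.042e-09 · 2.198e+09 / (7.896e-05 · 683.9) = 42.39 m.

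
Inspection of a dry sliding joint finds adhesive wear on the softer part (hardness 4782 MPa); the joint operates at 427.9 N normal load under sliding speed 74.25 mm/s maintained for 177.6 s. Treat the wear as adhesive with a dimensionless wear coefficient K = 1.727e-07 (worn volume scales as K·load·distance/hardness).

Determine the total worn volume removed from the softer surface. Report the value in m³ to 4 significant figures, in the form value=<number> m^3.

The intermediates appear rounded. Every step carries full precision, and a single final rounding to four significant digits.
Convert: Sliding speed v = 74.25 mm/s = 0.07425 m/s. Path length L = v·t = 0.07425 m/s × 177.6 s = 13.19 m.
Convert: Hardness H = 4782 MPa = 4.782e+09 Pa.
SI base units throughout: W = 427.9 N, H = 4.782e+09 Pa, K = 1.727e-07.
Apply Archard: V = K·W·L/H = 1.727e-07 · 427.9 · 13.19 / 4.782e+09 = 2.038e-13 m³.

value=2.038e-13 m^3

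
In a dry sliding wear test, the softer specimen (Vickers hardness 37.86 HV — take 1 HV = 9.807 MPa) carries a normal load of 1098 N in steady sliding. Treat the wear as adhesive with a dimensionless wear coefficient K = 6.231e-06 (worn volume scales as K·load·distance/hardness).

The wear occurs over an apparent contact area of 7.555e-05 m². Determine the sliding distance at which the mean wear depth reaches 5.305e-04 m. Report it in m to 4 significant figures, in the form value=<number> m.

value=2175 m

All working math keeps full precision — intermediate values appear rounded — a lone final rounding to 4 significant figures.
Convert: Hardness H = 37.86 HV × 9.807 MPa/HV = 371.3 MPa = 3.713e+08 Pa.
In SI base units: W = 1098 N, H = 3.713e+08 Pa, K = 6.231e-06.
Wearable volume V_lim = h_lim·A = 5.305e-04 · 7.555e-05 = 4.008e-08 m³.
Life L = V_lim·H/(K·W) = 4.008e-08 · 3.713e+08 / (6.231e-06 · 1098) = 2175 m.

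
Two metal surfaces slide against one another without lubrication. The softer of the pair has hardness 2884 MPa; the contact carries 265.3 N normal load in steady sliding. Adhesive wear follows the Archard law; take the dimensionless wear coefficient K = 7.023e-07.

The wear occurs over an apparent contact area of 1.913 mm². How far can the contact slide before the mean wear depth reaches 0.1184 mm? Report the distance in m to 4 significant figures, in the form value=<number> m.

Printed values are rounded — all working math runs at exact precision, and a lone final rounding, at 4 significant digits.
Convert: Hardness H = 2884 MPa = 2.884e+09 Pa.
Convert: Contact area A = 1.913 mm² = 1.913e-06 m².
Convert: Depth limit h_lim = 0.1184 mm = 1.184e-04 m.
As SI base values: W = 265.3 N, H = 2.884e+09 Pa, K = 7.023e-07.
Limit volume V_lim = h_lim·A = 1.184e-04 · 1.913e-06 = 2.265e-10 m³.
Life L = V_lim·H/(K·W) = 2.265e-10 · 2.884e+09 / (7.023e-07 · 265.3) = 3506 m.

value=3506 m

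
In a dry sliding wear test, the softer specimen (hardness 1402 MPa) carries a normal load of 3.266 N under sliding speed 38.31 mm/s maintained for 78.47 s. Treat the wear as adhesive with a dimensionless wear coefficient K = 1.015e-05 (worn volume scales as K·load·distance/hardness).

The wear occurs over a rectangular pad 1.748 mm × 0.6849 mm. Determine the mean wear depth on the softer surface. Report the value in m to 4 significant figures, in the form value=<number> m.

value=5.937e-08 m

Every step holds full float precision; intermediate values are shown rounded, and one final rounding to 4 significant digits.
Sliding speed v = 38.31 mm/s = 0.03831 m/s. Distance L = v·t = 0.03831 m/s × 78.47 s = 3.006 m.
Hardness H = 1402 MPa = 1.402e+09 Pa.
Pad sides 1.748 mm × 0.6849 mm = 1.748e-03 m × 6.849e-04 m. Contact area A = 1.748e-03 m × 6.849e-04 m = 1.197e-06 m².
Expressed in SI base units: W = 3.266 N, H = 1.402e+09 Pa, K = 1.015e-05.
Archard relation: V = K·W·L/H = 1.015e-05 · 3.266 · 3.006 / 1.402e+09 = 7.108e-14 m³.
Depth of wear h = V/A = 7.108e-14 / 1.197e-06 = 5.937e-08 m.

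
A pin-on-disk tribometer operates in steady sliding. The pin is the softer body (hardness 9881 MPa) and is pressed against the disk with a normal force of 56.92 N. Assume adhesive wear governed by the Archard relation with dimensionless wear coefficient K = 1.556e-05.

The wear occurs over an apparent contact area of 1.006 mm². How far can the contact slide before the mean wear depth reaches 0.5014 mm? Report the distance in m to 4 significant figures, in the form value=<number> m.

value=5627 m

The computation keeps full float precision. The intermediates are displayed rounded, and rounded once at the end to 4 significant figures.
Hardness H = 9881 MPa = 9.881e+09 Pa.
Contact area A = 1.006 mm² = 1.006e-06 m².
Depth limit h_lim = 0.5014 mm = 5.014e-04 m.
In SI base units: W = 56.92 N, H = 9.881e+09 Pa, K = 1.556e-05.
Limit volume V_lim = h_lim·A = 5.014e-04 · 1.006e-06 = 5.044e-10 m³.
Life L = V_lim·H/(K·W) = 5.044e-10 · 9.881e+09 / (1.556e-05 · 56.92) = 5627 m.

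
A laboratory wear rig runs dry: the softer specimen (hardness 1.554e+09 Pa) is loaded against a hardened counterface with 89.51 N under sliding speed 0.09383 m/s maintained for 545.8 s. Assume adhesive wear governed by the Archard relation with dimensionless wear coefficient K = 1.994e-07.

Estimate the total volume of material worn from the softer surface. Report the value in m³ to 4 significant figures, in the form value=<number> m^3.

Each operation carries exact precision — intermediate values are shown rounded. Rounded just once, at four significant digits.
The distance L = v·t = 0.09383 m/s × 545.8 s = 51.21 m.
Expressed in SI base units: W = 89.51 N, H = 1.554e+09 Pa, K = 1.994e-07.
Archard volume V = K·W·L/H = 1.994e-07 · 89.51 · 51.21 / 1.554e+09 = 5.882e-13 m³.

value=5.882e-13 m^3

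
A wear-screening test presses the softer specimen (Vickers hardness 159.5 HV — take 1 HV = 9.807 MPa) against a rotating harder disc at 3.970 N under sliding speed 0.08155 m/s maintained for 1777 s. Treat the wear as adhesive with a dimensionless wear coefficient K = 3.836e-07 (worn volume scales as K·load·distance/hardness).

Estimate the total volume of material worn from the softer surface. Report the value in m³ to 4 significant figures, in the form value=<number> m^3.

value=1.411e-13 m^3

Intermediate values are printed rounded — the algebra carries full precision. Rounded once at the end to four significant figures.
Sliding distance L = v·t = 0.08155 m/s × 1777 s = 144.9 m.
Hardness H = 159.5 HV × 9.807 MPa/HV = 1564 MPa = 1.564e+09 Pa.
As SI base values: W = 3.970 N, H = 1.564e+09 Pa, K = 3.836e-07.
Archard volume V = K·W·L/H = 3.836e-07 · 3.970 · 144.9 / 1.564e+09 = 1.411e-13 m³.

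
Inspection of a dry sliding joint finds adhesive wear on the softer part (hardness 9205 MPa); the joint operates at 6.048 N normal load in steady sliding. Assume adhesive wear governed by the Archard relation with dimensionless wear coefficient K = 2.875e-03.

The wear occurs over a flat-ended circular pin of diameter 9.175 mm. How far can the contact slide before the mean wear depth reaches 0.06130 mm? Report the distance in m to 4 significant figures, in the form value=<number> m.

Each operation carries full float precision; intermediates are displayed rounded; a single final rounding to four significant figures.
Hardness H = 9205 MPa = 9.205e+09 Pa.
Pin diameter d = 9.175 mm = 0.009175 m. Contact area A = π·d²/4 = π·(0.009175 m)²/4 = 6.612e-05 m².
Depth limit h_lim = 0.06130 mm = 6.130e-05 m.
Expressed in SI base units: W = 6.048 N, H = 9.205e+09 Pa, K = 2.875e-03.
At the depth limit, V_lim = h_lim·A = 6.130e-05 · 6.612e-05 = 4.053e-09 m³.
So the life L = V_lim·H/(K·W) = 4.053e-09 · 9.205e+09 / (2.875e-03 · 6.048) = 2146 m.

value=2146 m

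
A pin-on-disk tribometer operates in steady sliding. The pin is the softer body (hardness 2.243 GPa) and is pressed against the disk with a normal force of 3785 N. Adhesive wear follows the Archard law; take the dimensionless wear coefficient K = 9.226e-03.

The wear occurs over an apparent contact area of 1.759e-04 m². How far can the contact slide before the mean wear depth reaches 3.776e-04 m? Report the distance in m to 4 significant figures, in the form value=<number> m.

value=4.266 m

Intermediate values are shown rounded. All working math maintains exact precision; a single final rounding to four significant figures.
Convert: Hardness H = 2.243 GPa = 2.243e+09 Pa.
SI base units throughout: W = 3785 N, H = 2.243e+09 Pa, K = 9.226e-03.
At the depth limit, V_lim = h_lim·A = 3.776e-04 · 1.759e-04 = 6.642e-08 m³.
Thus life L = V_lim·H/(K·W) = 6.642e-08 · 2.243e+09 / (9.226e-03 · 3785) = 4.266 m.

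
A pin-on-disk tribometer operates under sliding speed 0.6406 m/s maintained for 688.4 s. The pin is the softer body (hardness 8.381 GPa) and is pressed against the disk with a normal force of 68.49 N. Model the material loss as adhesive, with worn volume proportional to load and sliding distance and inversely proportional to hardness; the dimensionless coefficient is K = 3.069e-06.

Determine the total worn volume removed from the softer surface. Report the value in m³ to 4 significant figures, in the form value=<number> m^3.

Intermediates appear rounded — the algebra maintains exact precision — one final rounding: 4 significant digits.
Path length L = v·t = 0.6406 m/s × 688.4 s = 441.0 m.
Hardness H = 8.381 GPa = 8.381e+09 Pa.
Expressed in SI base units: W = 68.49 N, H = 8.381e+09 Pa, K = 3.069e-06.
Worn volume V = K·W·L/H = 3.069e-06 · 68.49 · 441.0 / 8.381e+09 = 1.106e-11 m³.

value=1.106e-11 m^3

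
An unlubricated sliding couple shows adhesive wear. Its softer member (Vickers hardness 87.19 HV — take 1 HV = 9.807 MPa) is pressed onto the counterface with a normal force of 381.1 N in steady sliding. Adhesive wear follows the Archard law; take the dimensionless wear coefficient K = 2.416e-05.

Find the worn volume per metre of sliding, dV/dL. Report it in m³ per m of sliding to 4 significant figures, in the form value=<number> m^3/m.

value=1.077e-11 m^3/m

The computation holds full float precision — intermediate values are printed rounded, and rounded just once: four significant figures.
Hardness H = 87.19 HV × 9.807 MPa/HV = 855.1 MPa = 8.551e+08 Pa.
SI base units throughout: W = 381.1 N, H = 8.551e+08 Pa, K = 2.416e-05.
Volumetric rate dV/dL = K·W/H — distance-free: 2.416e-05 · 381.1 / 8.551e+08 = 1.077e-11 m³/m.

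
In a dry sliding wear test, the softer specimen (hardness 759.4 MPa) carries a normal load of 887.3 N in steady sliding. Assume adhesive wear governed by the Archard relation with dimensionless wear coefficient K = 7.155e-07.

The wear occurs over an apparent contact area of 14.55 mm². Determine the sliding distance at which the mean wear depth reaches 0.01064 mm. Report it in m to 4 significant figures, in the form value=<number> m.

value=185.2 m

Intermediates are printed rounded; each operation maintains full float precision; a lone final rounding: 4 significant figures.
Convert: Hardness H = 759.4 MPa = 7.594e+08 Pa.
Convert: Contact area A = 14.55 mm² = 1.455e-05 m².
Convert: Depth limit h_lim = 0.01064 mm = 1.064e-05 m.
In SI base units: W = 887.3 N, H = 7.594e+08 Pa, K = 7.155e-07.
Limit volume V_lim = h_lim·A = 1.064e-05 · 1.455e-05 = 1.548e-10 m³.
Thus life L = V_lim·H/(K·W) = 1.548e-10 · 7.594e+08 / (7.155e-07 · 887.3) = 185.2 m.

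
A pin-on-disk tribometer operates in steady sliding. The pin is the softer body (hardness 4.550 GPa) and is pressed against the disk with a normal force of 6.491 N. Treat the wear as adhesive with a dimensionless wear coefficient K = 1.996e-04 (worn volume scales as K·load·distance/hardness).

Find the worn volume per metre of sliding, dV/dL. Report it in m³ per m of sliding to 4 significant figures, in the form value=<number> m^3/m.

value=2.847e-13 m^3/m

Intermediates are shown rounded; the computation holds exact precision — a single final rounding, at 4 significant digits.
Convert: Hardness H = 4.550 GPa = 4.550e+09 Pa.
In SI base units, W = 6.491 N, H = 4.550e+09 Pa, K = 1.996e-04.
Rate of wear dV/dL = K·W/H (no L dependence): 1.996e-04 · 6.491 / 4.550e+09 = 2.847e-13 m³/m.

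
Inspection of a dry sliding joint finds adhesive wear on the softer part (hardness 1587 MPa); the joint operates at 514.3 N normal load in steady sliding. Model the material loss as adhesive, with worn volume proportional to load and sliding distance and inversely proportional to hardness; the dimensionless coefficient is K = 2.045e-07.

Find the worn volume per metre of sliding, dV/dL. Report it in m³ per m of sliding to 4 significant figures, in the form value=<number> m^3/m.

value=6.627e-14 m^3/m

Every step holds exact precision, and printed values are rounded, and a lone final rounding, at four significant figures.
Hardness H = 1587 MPa = 1.587e+09 Pa.
As SI base values: W = 514.3 N, H = 1.587e+09 Pa, K = 2.045e-07.
Sliding wear rate dV/dL = K·W/H: 2.045e-07 · 514.3 / 1.587e+09 = 6.627e-14 m³/m.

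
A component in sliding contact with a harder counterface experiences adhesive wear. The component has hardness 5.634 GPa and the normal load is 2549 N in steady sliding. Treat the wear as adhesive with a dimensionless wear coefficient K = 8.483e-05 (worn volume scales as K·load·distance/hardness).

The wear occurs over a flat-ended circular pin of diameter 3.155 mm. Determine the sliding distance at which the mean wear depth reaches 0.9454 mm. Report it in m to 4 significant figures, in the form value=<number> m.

All working math keeps full float precision, and intermediates are printed rounded — one last rounding: 4 significant digits.
Hardness H = 5.634 GPa = 5.634e+09 Pa.
Pin diameter d = 3.155 mm = 0.003155 m. Contact area A = π·d²/4 = π·(0.003155 m)²/4 = 7.818e-06 m².
Depth limit h_lim = 0.9454 mm = 9.454e-04 m.
Restated in SI base units: W = 2549 N, H = 5.634e+09 Pa, K = 8.483e-05.
Wearable volume V_lim = h_lim·A = 9.454e-04 · 7.818e-06 = 7.391e-09 m³.
Life L = V_lim·H/(K·W) = 7.391e-09 · 5.634e+09 / (8.483e-05 · 2549) = 192.6 m.

value=192.6 m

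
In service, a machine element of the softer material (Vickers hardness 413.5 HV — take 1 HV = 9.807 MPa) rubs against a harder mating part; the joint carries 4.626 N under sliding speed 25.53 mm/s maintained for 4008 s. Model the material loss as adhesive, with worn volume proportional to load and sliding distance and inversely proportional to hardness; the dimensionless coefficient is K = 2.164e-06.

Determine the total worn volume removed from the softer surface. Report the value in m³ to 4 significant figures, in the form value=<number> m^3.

value=2.526e-13 m^3

Every step runs at full float precision — intermediates are displayed rounded — a lone final rounding: 4 significant digits.
Convert: Sliding speed v = 25.53 mm/s = 0.02553 m/s. Path length L = v·t = 0.02553 m/s × 4008 s = 102.3 m.
Convert: Hardness H = 413.5 HV × 9.807 MPa/HV = 4055 MPa = 4.055e+09 Pa.
Restated in SI base units: W = 4.626 N, H = 4.055e+09 Pa, K = 2.164e-06.
The Archard volume V = K·W·L/H = 2.164e-06 · 4.626 · 102.3 / 4.055e+09 = 2.526e-13 m³.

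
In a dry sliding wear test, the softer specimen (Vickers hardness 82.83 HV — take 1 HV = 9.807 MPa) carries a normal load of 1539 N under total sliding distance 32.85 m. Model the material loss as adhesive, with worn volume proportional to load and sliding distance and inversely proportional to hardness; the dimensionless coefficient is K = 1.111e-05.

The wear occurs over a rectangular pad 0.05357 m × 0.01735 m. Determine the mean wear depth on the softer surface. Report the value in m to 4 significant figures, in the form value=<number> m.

value=7.439e-07 m

The intermediates are printed rounded — all arithmetic keeps full precision; one final rounding to 4 significant digits.
Hardness H = 82.83 HV × 9.807 MPa/HV = 812.3 MPa = 8.123e+08 Pa.
Contact area A = 0.05357 m × 0.01735 m = 9.294e-04 m².
Restated in SI base units: W = 1539 N, H = 8.123e+08 Pa, K = 1.111e-05.
Wear volume V = K·W·L/H = 1.111e-05 · 1539 · 32.85 / 8.123e+08 = 6.915e-10 m³.
Average depth h = V/A = 6.915e-10 / 9.294e-04 = 7.439e-07 m.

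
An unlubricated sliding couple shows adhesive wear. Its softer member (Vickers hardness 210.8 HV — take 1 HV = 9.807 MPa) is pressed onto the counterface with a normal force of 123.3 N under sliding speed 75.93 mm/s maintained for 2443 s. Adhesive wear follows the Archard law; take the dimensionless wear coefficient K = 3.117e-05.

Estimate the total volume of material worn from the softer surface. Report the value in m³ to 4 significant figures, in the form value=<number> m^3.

Intermediates are displayed rounded. All arithmetic keeps exact precision; rounded just once: 4 significant figures.
Convert: Sliding speed v = 75.93 mm/s = 0.07593 m/s. Distance L = v·t = 0.07593 m/s × 2443 s = 185.5 m.
Convert: Hardness H = 210.8 HV × 9.807 MPa/HV = 2067 MPa = 2.067e+09 Pa.
In SI base units: W = 123.3 N, H = 2.067e+09 Pa, K = 3.117e-05.
By Archard's law, V = K·W·L/H = 3.117e-05 · 123.3 · 185.5 / 2.067e+09 = 3.448e-10 m³.

value=3.448e-10 m^3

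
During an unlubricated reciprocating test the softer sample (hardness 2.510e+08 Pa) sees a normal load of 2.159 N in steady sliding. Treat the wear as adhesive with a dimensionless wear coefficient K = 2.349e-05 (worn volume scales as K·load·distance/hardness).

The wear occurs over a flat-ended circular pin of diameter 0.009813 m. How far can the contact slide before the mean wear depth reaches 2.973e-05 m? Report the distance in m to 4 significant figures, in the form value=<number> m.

value=1.113e+04 m

The intermediates appear rounded. All arithmetic runs at full precision; one final rounding to four significant digits.
Contact area A = π·d²/4 = π·(0.009813 m)²/4 = 7.563e-05 m².
Collected in SI base units: W = 2.159 N, H = 2.510e+08 Pa, K = 2.349e-05.
Volume at the limit: V_lim = h_lim·A = 2.973e-05 · 7.563e-05 = 2.248e-09 m³.
Inverting, life L = V_lim·H/(K·W) = 2.248e-09 · 2.510e+08 / (2.349e-05 · 2.159) = 1.113e+04 m.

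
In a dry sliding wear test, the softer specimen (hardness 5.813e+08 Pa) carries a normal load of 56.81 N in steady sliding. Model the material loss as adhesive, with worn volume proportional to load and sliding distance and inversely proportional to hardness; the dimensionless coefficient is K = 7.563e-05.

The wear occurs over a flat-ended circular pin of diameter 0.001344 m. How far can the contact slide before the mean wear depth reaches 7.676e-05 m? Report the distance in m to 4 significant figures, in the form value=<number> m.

The computation maintains exact precision, and the intermediates appear rounded. Rounded just once to four significant figures.
Contact area A = π·d²/4 = π·(0.001344 m)²/4 = 1.419e-06 m².
In SI base units: W = 56.81 N, H = 5.813e+08 Pa, K = 7.563e-05.
At the depth limit, V_lim = h_lim·A = 7.676e-05 · 1.419e-06 = 1.089e-10 m³.
Thus life L = V_lim·H/(K·W) = 1.089e-10 · 5.813e+08 / (7.563e-05 · 56.81) = 14.73 m.

value=14.73 m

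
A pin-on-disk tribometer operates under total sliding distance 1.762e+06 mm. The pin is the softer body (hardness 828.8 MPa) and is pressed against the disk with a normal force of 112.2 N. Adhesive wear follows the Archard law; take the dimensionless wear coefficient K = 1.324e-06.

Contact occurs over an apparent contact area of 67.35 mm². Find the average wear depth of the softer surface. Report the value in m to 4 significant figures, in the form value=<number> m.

The algebra carries full float precision, and intermediate values are printed rounded. Rounded once at the end, at 4 significant figures.
Sliding distance L = 1.762e+06 mm = 1762 m.
Hardness H = 828.8 MPa = 8.288e+08 Pa.
Contact area A = 67.35 mm² = 6.735e-05 m².
In SI base units: W = 112.2 N, H = 8.288e+08 Pa, K = 1.324e-06.
By Archard's law, V = K·W·L/H = 1.324e-06 · 112.2 · 1762 / 8.288e+08 = 3.158e-10 m³.
Wear depth h = V/A = 3.158e-10 / 6.735e-05 = 4.689e-06 m.

value=4.689e-06 m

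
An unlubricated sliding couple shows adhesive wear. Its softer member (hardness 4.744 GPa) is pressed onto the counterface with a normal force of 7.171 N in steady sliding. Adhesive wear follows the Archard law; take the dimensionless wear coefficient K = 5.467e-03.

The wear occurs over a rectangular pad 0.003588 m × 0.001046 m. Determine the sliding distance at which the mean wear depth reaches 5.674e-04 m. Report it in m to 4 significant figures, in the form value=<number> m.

value=257.7 m

Intermediate values are printed rounded — each operation keeps full precision. Rounded just once: four significant figures.
Hardness H = 4.744 GPa = 4.744e+09 Pa.
Contact area A = 0.003588 m × 0.001046 m = 3.753e-06 m².
Expressed in SI base units: W = 7.171 N, H = 4.744e+09 Pa, K = 5.467e-03.
Volume at the limit: V_lim = h_lim·A = 5.674e-04 · 3.753e-06 = 2.129e-09 m³.
Inverting, life L = V_lim·H/(K·W) = 2.129e-09 · 4.744e+09 / (5.467e-03 · 7.171) = 257.7 m.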